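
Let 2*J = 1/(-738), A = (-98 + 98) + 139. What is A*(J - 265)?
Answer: -54368599/1476 ≈ -36835.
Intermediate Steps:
A = 139 (A = 0 + 139 = 139)
J = -1/1476 (J = (1/2)/(-738) = (1/2)*(-1/738) = -1/1476 ≈ -0.00067751)
A*(J - 265) = 139*(-1/1476 - 265) = 139*(-391141/1476) = -54368599/1476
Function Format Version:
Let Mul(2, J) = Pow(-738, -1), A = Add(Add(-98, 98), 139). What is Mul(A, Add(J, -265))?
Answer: Rational(-54368599, 1476) ≈ -36835.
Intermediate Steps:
A = 139 (A = Add(0, 139) = 139)
J = Rational(-1, 1476) (J = Mul(Rational(1, 2), Pow(-738, -1)) = Mul(Rational(1, 2), Rational(-1, 738)) = Rational(-1, 1476) ≈ -0.00067751)
Mul(A, Add(J, -265)) = Mul(139, Add(Rational(-1, 1476), -265)) = Mul(139, Rational(-391141, 1476)) = Rational(-54368599, 1476)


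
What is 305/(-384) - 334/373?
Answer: -242021/143232 ≈ -1.6897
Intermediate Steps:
305/(-384) - 334/373 = 305*(-1/384) - 334*1/373 = -305/384 - 334/373 = -242021/143232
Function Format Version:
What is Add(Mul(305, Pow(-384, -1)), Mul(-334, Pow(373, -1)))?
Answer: Rational(-242021, 143232) ≈ -1.6897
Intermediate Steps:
Add(Mul(305, Pow(-384, -1)), Mul(-334, Pow(373, -1))) = Add(Mul(305, Rational(-1, 384)), Mul(-334, Rational(1, 373))) = Add(Rational(-305, 384), Rational(-334, 373)) = Rational(-242021, 143232)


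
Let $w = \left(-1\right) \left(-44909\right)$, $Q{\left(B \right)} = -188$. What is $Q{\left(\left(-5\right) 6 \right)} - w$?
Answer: $-45097$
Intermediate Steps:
$w = 44909$
$Q{\left(\left(-5\right) 6 \right)} - w = -188 - 44909 = -45097$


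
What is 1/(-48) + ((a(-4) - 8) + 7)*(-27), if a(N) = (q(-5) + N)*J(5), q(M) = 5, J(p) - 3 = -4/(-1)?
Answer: -7777/48 ≈ -162.02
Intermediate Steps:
J(p) = 7 (J(p) = 3 - 4/(-1) = 3 - 4*(-1) = 3 + 4 = 7)
a(N) = 35 + 7*N (a(N) = (5 + N)*7 = 35 + 7*N)
1/(-48) + ((a(-4) - 8) + 7)*(-27) = 1/(-48) + (((35 + 7*(-4)) - 8) + 7)*(-27) = -1/48 + (((35 - 28) - 8) + 7)*(-27) = -1/48 + ((7 - 8) + 7)*(-27) = -1/48 + (-1 + 7)*(-27) = -1/48 + 6*(-27) = -1/48 - 162 = -7777/48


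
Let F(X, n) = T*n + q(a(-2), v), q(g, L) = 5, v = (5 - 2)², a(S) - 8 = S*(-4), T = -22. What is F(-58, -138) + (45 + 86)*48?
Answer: 9329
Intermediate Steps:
a(S) = 8 - 4*S (a(S) = 8 + S*(-4) = 8 - 4*S)
v = 9 (v = 3² = 9)
F(X, n) = 5 - 22*n (F(X, n) = -22*n + 5 = 5 - 22*n)
F(-58, -138) + (45 + 86)*48 = (5 - 22*(-138)) + (45 + 86)*48 = (5 + 3036) + 131*48 = 3041 + 6288 = 9329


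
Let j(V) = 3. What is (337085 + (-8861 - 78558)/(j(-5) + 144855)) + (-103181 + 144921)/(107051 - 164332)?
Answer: 399569883306953/1185373014 ≈ 3.3708e+5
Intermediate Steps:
(337085 + (-8861 - 78558)/(j(-5) + 144855)) + (-103181 + 144921)/(107051 - 164332) = (337085 + (-8861 - 78558)/(3 + 144855)) + (-103181 + 144921)/(107051 - 164332) = (337085 - 87419/144858) + 41740/(-57281) = (337085 - 87419*1/144858) + 41740*(-1/57281) = (337085 - 87419/144858) - 41740/57281 = 48829371511/144858 - 41740/57281 = 399569883306953/1185373014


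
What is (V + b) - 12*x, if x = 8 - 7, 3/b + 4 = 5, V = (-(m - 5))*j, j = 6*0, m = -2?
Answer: -9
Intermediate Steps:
j = 0
V = 0 (V = -(-2 - 5)*0 = -1*(-7)*0 = 7*0 = 0)
b = 3 (b = 3/(-4 + 5) = 3/1 = 3*1 = 3)
x = 1
(V + b) - 12*x = (0 + 3) - 12*1 = 3 - 12 = -9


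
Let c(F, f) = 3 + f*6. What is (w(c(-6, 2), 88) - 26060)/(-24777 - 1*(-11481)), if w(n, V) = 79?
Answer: 25981/13296 ≈ 1.9540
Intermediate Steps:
c(F, f) = 3 + 6*f
(w(c(-6, 2), 88) - 26060)/(-24777 - 1*(-11481)) = (79 - 26060)/(-24777 - 1*(-11481)) = -25981/(-24777 + 11481) = -25981/(-13296) = -25981*(-1/13296) = 25981/13296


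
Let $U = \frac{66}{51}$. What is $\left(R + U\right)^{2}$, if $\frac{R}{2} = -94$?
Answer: $\frac{10074276}{289} \approx 34859.0$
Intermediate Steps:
$R = -188$ ($R = 2 \left(-94\right) = -188$)
$U = \frac{22}{17}$ ($U = 66 \cdot \frac{1}{51} = \frac{22}{17} \approx 1.2941$)
$\left(R + U\right)^{2} = \left(-188 + \frac{22}{17}\right)^{2} = \left(- \frac{3174}{17}\right)^{2} = \frac{10074276}{289}$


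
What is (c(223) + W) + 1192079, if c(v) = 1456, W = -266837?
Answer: 926698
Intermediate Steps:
(c(223) + W) + 1192079 = (1456 - 266837) + 1192079 = -265381 + 1192079 = 926698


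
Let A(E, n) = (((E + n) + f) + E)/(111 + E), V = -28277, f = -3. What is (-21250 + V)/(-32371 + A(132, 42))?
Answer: 4011687/2621950 ≈ 1.5300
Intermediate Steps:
A(E, n) = (-3 + n + 2*E)/(111 + E) (A(E, n) = (((E + n) - 3) + E)/(111 + E) = ((-3 + E + n) + E)/(111 + E) = (-3 + n + 2*E)/(111 + E))
(-21250 + V)/(-32371 + A(132, 42)) = (-21250 - 28277)/(-32371 + (-3 + 42 + 2*132)/(111 + 132)) = -49527/(-32371 + (-3 + 42 + 264)/243) = -49527/(-32371 + (1/243)*303) = -49527/(-32371 + 101/81) = -49527/(-2621950/81) = -49527*(-81/2621950) = 4011687/2621950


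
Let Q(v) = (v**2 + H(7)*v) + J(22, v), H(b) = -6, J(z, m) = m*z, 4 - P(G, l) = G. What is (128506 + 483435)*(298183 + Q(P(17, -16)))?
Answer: 182446537504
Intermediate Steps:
P(G, l) = 4 - G
Q(v) = v**2 + 16*v (Q(v) = (v**2 - 6*v) + v*22 = (v**2 - 6*v) + 22*v = v**2 + 16*v)
(128506 + 483435)*(298183 + Q(P(17, -16))) = (128506 + 483435)*(298183 + (4 - 1*17)*(16 + (4 - 1*17))) = 611941*(298183 + (4 - 17)*(16 + (4 - 17))) = 611941*(298183 - 13*(16 - 13)) = 611941*(298183 - 13*3) = 611941*(298183 - 39) = 611941*298144 = 182446537504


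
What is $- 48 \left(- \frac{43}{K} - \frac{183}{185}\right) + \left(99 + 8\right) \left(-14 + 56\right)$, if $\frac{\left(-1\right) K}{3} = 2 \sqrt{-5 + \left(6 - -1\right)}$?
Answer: $\frac{840174}{185} - 172 \sqrt{2} \approx 4298.2$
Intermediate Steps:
$K = - 6 \sqrt{2}$ ($K = - 3 \cdot 2 \sqrt{-5 + \left(6 - -1\right)} = - 3 \cdot 2 \sqrt{-5 + \left(6 + 1\right)} = - 3 \cdot 2 \sqrt{-5 + 7} = - 3 \cdot 2 \sqrt{2} = - 6 \sqrt{2} \approx -8.4853$)
$- 48 \left(- \frac{43}{K} - \frac{183}{185}\right) + \left(99 + 8\right) \left(-14 + 56\right) = - 48 \left(- \frac{43}{\left(-6\right) \sqrt{2}} - \frac{183}{185}\right) + \left(99 + 8\right) \left(-14 + 56\right) = - 48 \left(- 43 \left(- \frac{\sqrt{2}}{12}\right) - \frac{183}{185}\right) + 107 \cdot 42 = - 48 \left(\frac{43 \sqrt{2}}{12} - \frac{183}{185}\right) + 4494 = - 48 \left(- \frac{183}{185} + \frac{43 \sqrt{2}}{12}\right) + 4494 = \left(\frac{8784}{185} - 172 \sqrt{2}\right) + 4494 = \frac{840174}{185} - 172 \sqrt{2}$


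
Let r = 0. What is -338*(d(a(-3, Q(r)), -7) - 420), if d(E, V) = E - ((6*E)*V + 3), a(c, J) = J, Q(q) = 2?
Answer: 113906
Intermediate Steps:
d(E, V) = -3 + E - 6*E*V (d(E, V) = E - (6*E*V + 3) = E - (3 + 6*E*V) = E + (-3 - 6*E*V) = -3 + E - 6*E*V)
-338*(d(a(-3, Q(r)), -7) - 420) = -338*((-3 + 2 - 6*2*(-7)) - 420) = -338*((-3 + 2 + 84) - 420) = -338*(83 - 420) = -338*(-337) = 113906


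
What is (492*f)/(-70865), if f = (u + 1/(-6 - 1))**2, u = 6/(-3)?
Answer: -22140/694477 ≈ -0.031880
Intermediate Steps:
u = -2 (u = 6*(-1/3) = -2)
f = 225/49 (f = (-2 + 1/(-6 - 1))**2 = (-2 + 1/(-7))**2 = (-2 - 1/7)**2 = (-15/7)**2 = 225/49 ≈ 4.5918)
(492*f)/(-70865) = (492*(225/49))/(-70865) = (110700/49)*(-1/70865) = -22140/694477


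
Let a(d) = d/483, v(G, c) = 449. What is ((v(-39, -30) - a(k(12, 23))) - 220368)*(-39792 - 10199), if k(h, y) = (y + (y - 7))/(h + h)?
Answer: 42480703546739/3864 ≈ 1.0994e+10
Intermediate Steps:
k(h, y) = (-7 + 2*y)/(2*h) (k(h, y) = (y + (-7 + y))/((2*h)) = (-7 + 2*y)*(1/(2*h)) = (-7 + 2*y)/(2*h))
a(d) = d/483 (a(d) = d*(1/483) = d/483)
((v(-39, -30) - a(k(12, 23))) - 220368)*(-39792 - 10199) = ((449 - (-7/2 + 23)/12/483) - 220368)*(-39792 - 10199) = ((449 - (1/12)*(39/2)/483) - 220368)*(-49991) = ((449 - 13/(483*8)) - 220368)*(-49991) = ((449 - 1*13/3864) - 220368)*(-49991) = ((449 - 13/3864) - 220368)*(-49991) = (1734923/3864 - 220368)*(-49991) = -849767029/3864*(-49991) = 42480703546739/3864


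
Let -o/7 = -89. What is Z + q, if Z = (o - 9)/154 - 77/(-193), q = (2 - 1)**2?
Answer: 80041/14861 ≈ 5.3860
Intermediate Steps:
o = 623 (o = -7*(-89) = 623)
q = 1 (q = 1**2 = 1)
Z = 65180/14861 (Z = (623 - 9)/154 - 77/(-193) = (623 - 1*9)*(1/154) - 77*(-1/193) = (623 - 9)*(1/154) + 77/193 = 614*(1/154) + 77/193 = 307/77 + 77/193 = 65180/14861 ≈ 4.3860)
Z + q = 65180/14861 + 1 = 80041/14861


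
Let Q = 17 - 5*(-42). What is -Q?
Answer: -227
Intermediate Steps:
Q = 227 (Q = 17 + 210 = 227)
-Q = -1*227 = -227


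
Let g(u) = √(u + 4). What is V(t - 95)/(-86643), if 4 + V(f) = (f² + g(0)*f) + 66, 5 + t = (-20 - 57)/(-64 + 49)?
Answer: -1996189/19494675 ≈ -0.10240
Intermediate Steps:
t = 2/15 (t = -5 + (-20 - 57)/(-64 + 49) = -5 - 77/(-15) = -5 - 77*(-1/15) = -5 + 77/15 = 2/15 ≈ 0.13333)
g(u) = √(4 + u)
V(f) = 62 + f² + 2*f (V(f) = -4 + ((f² + √(4 + 0)*f) + 66) = -4 + ((f² + √4*f) + 66) = -4 + ((f² + 2*f) + 66) = -4 + (66 + f² + 2*f) = 62 + f² + 2*f)
V(t - 95)/(-86643) = (62 + (2/15 - 95)² + 2*(2/15 - 95))/(-86643) = (62 + (-1423/15)² + 2*(-1423/15))*(-1/86643) = (62 + 2024929/225 - 2846/15)*(-1/86643) = (1996189/225)*(-1/86643) = -1996189/19494675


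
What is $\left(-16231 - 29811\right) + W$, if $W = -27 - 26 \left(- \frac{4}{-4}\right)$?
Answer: $-46095$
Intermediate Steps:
$W = -53$ ($W = -27 - 26 \left(\left(-4\right) \left(- \frac{1}{4}\right)\right) = -27 - 26 = -53$)
$\left(-16231 - 29811\right) + W = \left(-16231 - 29811\right) - 53 = -46042 - 53 = -46095$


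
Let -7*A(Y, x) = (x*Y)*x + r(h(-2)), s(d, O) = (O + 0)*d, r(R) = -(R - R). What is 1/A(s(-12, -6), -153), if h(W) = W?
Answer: -7/1685448 ≈ -4.1532e-6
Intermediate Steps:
r(R) = 0 (r(R) = -1*0 = 0)
s(d, O) = O*d
A(Y, x) = -Y*x²/7 (A(Y, x) = -((x*Y)*x + 0)/7 = -((Y*x)*x + 0)/7 = -(Y*x² + 0)/7 = -Y*x²/7)
1/A(s(-12, -6), -153) = 1/(-⅐*(-6*(-12))*(-153)²) = 1/(-⅐*72*23409) = 1/(-1685448/7) = -7/1685448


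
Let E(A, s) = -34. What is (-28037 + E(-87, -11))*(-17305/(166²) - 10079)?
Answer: 7796838962259/27556 ≈ 2.8295e+8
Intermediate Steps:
(-28037 + E(-87, -11))*(-17305/(166²) - 10079) = (-28037 - 34)*(-17305/(166²) - 10079) = -28071*(-17305/27556 - 10079) = -28071*(-277754229/27556) = 7796838962259/27556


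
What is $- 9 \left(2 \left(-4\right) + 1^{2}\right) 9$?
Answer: $567$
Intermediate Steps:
$- 9 \left(2 \left(-4\right) + 1^{2}\right) 9 = - 9 \left(-8 + 1\right) 9 = \left(-9\right) \left(-7\right) 9 = 63 \cdot 9 = 567$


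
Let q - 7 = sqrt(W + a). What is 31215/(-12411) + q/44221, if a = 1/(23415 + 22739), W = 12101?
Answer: -460090546/182942277 + sqrt(25777450001470)/2040976034 ≈ -2.5125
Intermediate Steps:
a = 1/46154 ≈ 2.1667e-5
q = 7 + sqrt(25777450001470)/46154 (q = 7 + sqrt(12101 + 1/46154) = 7 + sqrt(558509555/46154) = 7 + sqrt(25777450001470)/46154 ≈ 117.00)
31215/(-12411) + q/44221 = 31215/(-12411) + (7 + sqrt(25777450001470)/46154)/44221 = 31215*(-1/12411) + (7 + sqrt(25777450001470)/46154)*(1/44221) = -10405/4137 + (7/44221 + sqrt(25777450001470)/2040976034) = -460090546/182942277 + sqrt(25777450001470)/2040976034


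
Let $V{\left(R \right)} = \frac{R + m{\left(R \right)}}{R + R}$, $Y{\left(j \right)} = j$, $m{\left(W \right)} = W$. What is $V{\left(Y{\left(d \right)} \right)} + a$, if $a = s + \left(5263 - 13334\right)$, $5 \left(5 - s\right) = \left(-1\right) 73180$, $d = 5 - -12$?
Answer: $6571$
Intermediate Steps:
$d = 17$ ($d = 5 + 12 = 17$)
$s = 14641$ ($s = 5 - \frac{\left(-1\right) 73180}{5} = 5 - -14636 = 5 + 14636 = 14641$)
$V{\left(R \right)} = 1$ ($V{\left(R \right)} = \frac{R + R}{R + R} = \frac{2 R}{2 R} = 2 R \frac{1}{2 R} = 1$)
$a = 6570$ ($a = 14641 + \left(5263 - 13334\right) = 14641 - 8071 = 6570$)
$V{\left(Y{\left(d \right)} \right)} + a = 1 + 6570 = 6571$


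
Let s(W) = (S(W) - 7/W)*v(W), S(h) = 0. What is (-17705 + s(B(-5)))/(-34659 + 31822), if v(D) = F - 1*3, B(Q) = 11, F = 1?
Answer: 194741/31207 ≈ 6.2403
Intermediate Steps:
v(D) = -2 (v(D) = 1 - 1*3 = 1 - 3 = -2)
s(W) = 14/W (s(W) = (0 - 7/W)*(-2) = -7/W*(-2) = 14/W)
(-17705 + s(B(-5)))/(-34659 + 31822) = (-17705 + 14/11)/(-34659 + 31822) = (-17705 + 14*(1/11))/(-2837) = (-17705 + 14/11)*(-1/2837) = -194741/11*(-1/2837) = 194741/31207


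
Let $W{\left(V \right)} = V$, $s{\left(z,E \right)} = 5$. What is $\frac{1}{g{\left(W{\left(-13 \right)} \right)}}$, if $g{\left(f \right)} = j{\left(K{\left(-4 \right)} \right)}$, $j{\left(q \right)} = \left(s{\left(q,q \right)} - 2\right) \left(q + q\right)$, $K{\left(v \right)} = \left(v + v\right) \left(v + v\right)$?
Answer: $\frac{1}{384} \approx 0.0026042$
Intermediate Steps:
$K{\left(v \right)} = 4 v^{2}$ ($K{\left(v \right)} = 2 v 2 v = 4 v^{2}$)
$j{\left(q \right)} = 6 q$ ($j{\left(q \right)} = \left(5 - 2\right) \left(q + q\right) = 3 \cdot 2 q = 6 q$)
$g{\left(f \right)} = 384$ ($g{\left(f \right)} = 6 \cdot 4 \left(-4\right)^{2} = 6 \cdot 4 \cdot 16 = 6 \cdot 64 = 384$)
$\frac{1}{g{\left(W{\left(-13 \right)} \right)}} = \frac{1}{384}$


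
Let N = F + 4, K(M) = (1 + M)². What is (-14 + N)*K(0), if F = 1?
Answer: -9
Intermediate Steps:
N = 5 (N = 1 + 4 = 5)
(-14 + N)*K(0) = (-14 + 5)*(1 + 0)² = -9*1² = -9*1 = -9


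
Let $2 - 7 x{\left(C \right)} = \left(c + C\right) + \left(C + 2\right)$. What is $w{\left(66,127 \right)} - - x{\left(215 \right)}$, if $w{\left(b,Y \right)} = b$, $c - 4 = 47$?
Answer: $- \frac{19}{7} \approx -2.7143$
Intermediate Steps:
$c = 51$ ($c = 4 + 47 = 51$)
$x{\left(C \right)} = - \frac{51}{7} - \frac{2 C}{7}$ ($x{\left(C \right)} = \frac{2}{7} - \frac{\left(51 + C\right) + \left(C + 2\right)}{7} = \frac{2}{7} - \frac{\left(51 + C\right) + \left(2 + C\right)}{7} = \frac{2}{7} - \frac{53 + 2 C}{7} = \frac{2}{7} - \left(\frac{53}{7} + \frac{2 C}{7}\right) = - \frac{51}{7} - \frac{2 C}{7}$)
$w{\left(66,127 \right)} - - x{\left(215 \right)} = 66 - - (- \frac{51}{7} - \frac{430}{7}) = 66 - \left(-1\right) \left(- \frac{481}{7}\right) = 66 - \frac{481}{7} = - \frac{19}{7}$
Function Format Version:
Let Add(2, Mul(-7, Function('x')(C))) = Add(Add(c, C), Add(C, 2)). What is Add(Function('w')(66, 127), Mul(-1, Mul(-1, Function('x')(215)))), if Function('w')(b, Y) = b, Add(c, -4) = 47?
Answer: Rational(-19, 7) ≈ -2.7143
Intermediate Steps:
c = 51 (c = Add(4, 47) = 51)
Function('x')(C) = Add(Rational(-51, 7), Mul(Rational(-2, 7), C)) (Function('x')(C) = Add(Rational(2, 7), Mul(Rational(-1, 7), Add(Add(51, C), Add(C, 2)))) = Add(Rational(2, 7), Mul(Rational(-1, 7), Add(Add(51, C), Add(2, C)))) = Add(Rational(2, 7), Mul(Rational(-1, 7), Add(53, Mul(2, C)))) = Add(Rational(2, 7), Add(Rational(-53, 7), Mul(Rational(-2, 7), C))) = Add(Rational(-51, 7), Mul(Rational(-2, 7), C)))
Add(Function('w')(66, 127), Mul(-1, Mul(-1, Function('x')(215)))) = Add(66, Mul(-1, Mul(-1, Add(Rational(-51, 7), Mul(Rational(-2, 7), 215))))) = Add(66, Mul(-1, Mul(-1, Add(Rational(-51, 7), Rational(-430, 7))))) = Add(66, Mul(-1, Mul(-1, Rational(-481, 7)))) = Add(66, Mul(-1, Rational(481, 7))) = Add(66, Rational(-481, 7)) = Rational(-19, 7)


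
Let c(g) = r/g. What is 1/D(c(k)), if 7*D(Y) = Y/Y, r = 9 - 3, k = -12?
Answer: 7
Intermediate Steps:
r = 6
c(g) = 6/g
D(Y) = ⅐ (D(Y) = (Y/Y)/7 = (⅐)*1 = ⅐)
1/D(c(k)) = 1/(⅐) = 7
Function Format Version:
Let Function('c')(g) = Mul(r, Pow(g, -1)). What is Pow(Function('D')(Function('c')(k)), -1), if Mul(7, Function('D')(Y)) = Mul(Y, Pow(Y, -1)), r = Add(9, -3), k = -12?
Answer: 7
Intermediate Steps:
r = 6
Function('c')(g) = Mul(6, Pow(g, -1))
Function('D')(Y) = Rational(1, 7) (Function('D')(Y) = Mul(Rational(1, 7), Mul(Y, Pow(Y, -1))) = Mul(Rational(1, 7), 1) = Rational(1, 7))
Pow(Function('D')(Function('c')(k)), -1) = Pow(Rational(1, 7), -1) = 7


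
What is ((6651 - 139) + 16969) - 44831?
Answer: -21350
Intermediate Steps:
((6651 - 139) + 16969) - 44831 = (6512 + 16969) - 44831 = 23481 - 44831 = -21350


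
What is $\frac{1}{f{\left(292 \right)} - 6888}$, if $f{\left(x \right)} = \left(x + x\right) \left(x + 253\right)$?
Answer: $\frac{1}{311392} \approx 3.2114 \cdot 10^{-6}$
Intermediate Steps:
$f{\left(x \right)} = 2 x \left(253 + x\right)$
$\frac{1}{f{\left(292 \right)} - 6888} = \frac{1}{2 \cdot 292 \left(253 + 292\right) - 6888} = \frac{1}{2 \cdot 292 \cdot 545 - 6888} = \frac{1}{318280 - 6888} = \frac{1}{311392}$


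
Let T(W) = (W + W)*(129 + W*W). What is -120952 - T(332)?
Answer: -73395344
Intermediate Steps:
T(W) = 2*W*(129 + W**2) (T(W) = (2*W)*(129 + W**2) = 2*W*(129 + W**2))
-120952 - T(332) = -120952 - 2*332*(129 + 332**2) = -120952 - 2*332*(129 + 110224) = -120952 - 2*332*110353 = -120952 - 1*73274392 = -120952 - 73274392 = -73395344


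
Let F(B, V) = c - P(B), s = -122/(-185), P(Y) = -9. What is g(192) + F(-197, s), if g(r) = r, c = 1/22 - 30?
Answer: 3763/22 ≈ 171.05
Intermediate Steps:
c = -659/22 (c = 1/22 - 30 = -659/22 ≈ -29.955)
s = 122/185 (s = -122*(-1/185) = 122/185 ≈ 0.65946)
F(B, V) = -461/22 (F(B, V) = -659/22 - 1*(-9) = -659/22 + 9 = -461/22)
g(192) + F(-197, s) = 192 - 461/22 = 3763/22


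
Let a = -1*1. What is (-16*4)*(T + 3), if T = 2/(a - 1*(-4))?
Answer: -704/3 ≈ -234.67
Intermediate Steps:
a = -1
T = ⅔ (T = 2/(-1 - 1*(-4)) = 2/(-1 + 4) = 2/3 = 2*(⅓) = ⅔ ≈ 0.66667)
(-16*4)*(T + 3) = (-16*4)*(⅔ + 3) = -64*11/3 = -704/3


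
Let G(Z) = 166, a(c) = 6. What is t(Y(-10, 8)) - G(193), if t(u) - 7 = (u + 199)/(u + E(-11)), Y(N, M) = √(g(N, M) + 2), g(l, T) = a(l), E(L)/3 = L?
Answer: -178454/1081 - 464*√2/1081 ≈ -165.69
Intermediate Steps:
E(L) = 3*L
g(l, T) = 6
Y(N, M) = 2*√2 (Y(N, M) = √(6 + 2) = √8 = 2*√2)
t(u) = 7 + (199 + u)/(-33 + u) (t(u) = 7 + (u + 199)/(u + 3*(-11)) = 7 + (199 + u)/(u - 33) = 7 + (199 + u)/(-33 + u))
t(Y(-10, 8)) - G(193) = 8*(-4 + 2*√2)/(-33 + 2*√2) - 1*166 = 8*(-4 + 2*√2)/(-33 + 2*√2) - 166 = -166 + 8*(-4 + 2*√2)/(-33 + 2*√2)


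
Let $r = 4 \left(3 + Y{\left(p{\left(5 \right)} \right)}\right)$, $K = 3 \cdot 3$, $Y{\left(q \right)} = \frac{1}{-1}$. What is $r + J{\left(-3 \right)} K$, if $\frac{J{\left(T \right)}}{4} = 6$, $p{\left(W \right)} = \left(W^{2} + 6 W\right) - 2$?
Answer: $224$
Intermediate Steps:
$p{\left(W \right)} = -2 + W^{2} + 6 W$
$J{\left(T \right)} = 24$ ($J{\left(T \right)} = 4 \cdot 6 = 24$)
$Y{\left(q \right)} = -1$
$K = 9$
$r = 8$ ($r = 4 \left(3 - 1\right) = 4 \cdot 2 = 8$)
$r + J{\left(-3 \right)} K = 8 + 24 \cdot 9 = 8 + 216 = 224$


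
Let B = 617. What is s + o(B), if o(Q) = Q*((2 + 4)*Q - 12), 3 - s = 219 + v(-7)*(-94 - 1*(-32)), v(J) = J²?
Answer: 2279552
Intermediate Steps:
s = 2822 (s = 3 - (219 + (-7)²*(-94 - 1*(-32))) = 3 - (219 + 49*(-94 + 32)) = 3 - (219 + 49*(-62)) = 3 - (219 - 3038) = 3 - 1*(-2819) = 3 + 2819 = 2822)
o(Q) = Q*(-12 + 6*Q) (o(Q) = Q*(6*Q - 12) = Q*(-12 + 6*Q))
s + o(B) = 2822 + 6*617*(-2 + 617) = 2822 + 6*617*615 = 2822 + 2276730 = 2279552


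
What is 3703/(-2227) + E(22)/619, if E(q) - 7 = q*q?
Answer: -1198700/1378513 ≈ -0.86956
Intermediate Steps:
E(q) = 7 + q² (E(q) = 7 + q*q = 7 + q²)
3703/(-2227) + E(22)/619 = 3703/(-2227) + (7 + 22²)/619 = 3703*(-1/2227) + (7 + 484)*(1/619) = -3703/2227 + 491*(1/619) = -3703/2227 + 491/619 = -1198700/1378513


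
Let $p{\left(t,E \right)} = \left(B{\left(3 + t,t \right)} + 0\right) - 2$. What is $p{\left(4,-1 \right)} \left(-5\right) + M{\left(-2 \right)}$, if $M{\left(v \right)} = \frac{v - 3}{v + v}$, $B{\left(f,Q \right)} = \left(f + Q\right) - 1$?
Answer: $- \frac{155}{4} \approx -38.75$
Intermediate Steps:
$B{\left(f,Q \right)} = -1 + Q + f$ ($B{\left(f,Q \right)} = \left(Q + f\right) - 1 = -1 + Q + f$)
$M{\left(v \right)} = \frac{-3 + v}{2 v}$
$p{\left(t,E \right)} = 2 t$ ($p{\left(t,E \right)} = \left(\left(-1 + t + \left(3 + t\right)\right) + 0\right) - 2 = \left(\left(2 + 2 t\right) + 0\right) - 2 = \left(2 + 2 t\right) - 2 = 2 t$)
$p{\left(4,-1 \right)} \left(-5\right) + M{\left(-2 \right)} = 2 \cdot 4 \left(-5\right) + \frac{-3 - 2}{2 \left(-2\right)} = 8 \left(-5\right) + \frac{1}{2} \left(- \frac{1}{2}\right) \left(-5\right) = -40 + \frac{5}{4} = - \frac{155}{4}$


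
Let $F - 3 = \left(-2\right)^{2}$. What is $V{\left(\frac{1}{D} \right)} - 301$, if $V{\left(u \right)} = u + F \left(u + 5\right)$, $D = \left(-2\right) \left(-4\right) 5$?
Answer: $- \frac{1329}{5} \approx -265.8$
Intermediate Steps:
$F = 7$ ($F = 3 + \left(-2\right)^{2} = 3 + 4 = 7$)
$D = 40$ ($D = 8 \cdot 5 = 40$)
$V{\left(u \right)} = 35 + 8 u$ ($V{\left(u \right)} = u + 7 \left(u + 5\right) = u + 7 \left(5 + u\right) = u + \left(35 + 7 u\right) = 35 + 8 u$)
$V{\left(\frac{1}{D} \right)} - 301 = \left(35 + \frac{8}{40}\right) - 301 = \left(35 + 8 \cdot \frac{1}{40}\right) - 301 = \left(35 + \frac{1}{5}\right) - 301 = \frac{176}{5} - 301 = - \frac{1329}{5}$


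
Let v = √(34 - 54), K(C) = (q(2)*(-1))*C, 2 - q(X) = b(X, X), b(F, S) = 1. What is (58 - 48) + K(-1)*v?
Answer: 10 + 2*I*√5 ≈ 10.0 + 4.4721*I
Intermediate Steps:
q(X) = 1 (q(X) = 2 - 1*1 = 2 - 1 = 1)
K(C) = -C (K(C) = (1*(-1))*C = -C)
v = 2*I*√5 (v = √(-20) = 2*I*√5 ≈ 4.4721*I)
(58 - 48) + K(-1)*v = (58 - 48) + (-1*(-1))*(2*I*√5) = 10 + 1*(2*I*√5) = 10 + 2*I*√5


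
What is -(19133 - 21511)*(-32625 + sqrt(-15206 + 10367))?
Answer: -77582250 + 2378*I*sqrt(4839) ≈ -7.7582e+7 + 1.6542e+5*I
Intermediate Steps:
-(19133 - 21511)*(-32625 + sqrt(-15206 + 10367)) = -(-2378)*(-32625 + sqrt(-4839)) = -(-2378)*(-32625 + I*sqrt(4839)) = -(77582250 - 2378*I*sqrt(4839)) = -77582250 + 2378*I*sqrt(4839)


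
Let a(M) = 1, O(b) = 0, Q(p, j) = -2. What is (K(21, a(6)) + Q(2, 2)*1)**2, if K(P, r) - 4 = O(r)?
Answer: 4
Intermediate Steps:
K(P, r) = 4 (K(P, r) = 4 + 0 = 4)
(K(21, a(6)) + Q(2, 2)*1)**2 = (4 - 2*1)**2 = (4 - 2)**2 = 2**2 = 4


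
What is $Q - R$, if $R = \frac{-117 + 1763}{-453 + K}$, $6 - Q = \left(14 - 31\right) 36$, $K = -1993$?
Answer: $\frac{756637}{1223} \approx 618.67$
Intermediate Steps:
$Q = 618$ ($Q = 6 - \left(14 - 31\right) 36 = 6 - \left(-17\right) 36 = 6 - -612 = 6 + 612 = 618$)
$R = - \frac{823}{1223}$ ($R = \frac{-117 + 1763}{-453 - 1993} = \frac{1646}{-2446} = 1646 \left(- \frac{1}{2446}\right) = - \frac{823}{1223} \approx -0.67294$)
$Q - R = 618 - - \frac{823}{1223} = 618 + \frac{823}{1223} = \frac{756637}{1223}$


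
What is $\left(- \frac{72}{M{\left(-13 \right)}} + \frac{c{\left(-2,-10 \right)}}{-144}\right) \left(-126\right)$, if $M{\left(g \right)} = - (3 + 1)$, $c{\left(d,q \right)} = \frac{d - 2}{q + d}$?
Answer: $- \frac{54425}{24} \approx -2267.7$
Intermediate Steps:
$c{\left(d,q \right)} = \frac{-2 + d}{d + q}$
$M{\left(g \right)} = -4$ ($M{\left(g \right)} = \left(-1\right) 4 = -4$)
$\left(- \frac{72}{M{\left(-13 \right)}} + \frac{c{\left(-2,-10 \right)}}{-144}\right) \left(-126\right) = \left(- \frac{72}{-4} + \frac{\frac{1}{-2 - 10} \left(-2 - 2\right)}{-144}\right) \left(-126\right) = \left(\left(-72\right) \left(- \frac{1}{4}\right) + \frac{1}{-12} \left(-4\right) \left(- \frac{1}{144}\right)\right) \left(-126\right) = \left(18 + \left(- \frac{1}{12}\right) \left(-4\right) \left(- \frac{1}{144}\right)\right) \left(-126\right) = \left(18 + \frac{1}{3} \left(- \frac{1}{144}\right)\right) \left(-126\right) = \left(18 - \frac{1}{432}\right) \left(-126\right) = \frac{7775}{432} \left(-126\right) = - \frac{54425}{24}$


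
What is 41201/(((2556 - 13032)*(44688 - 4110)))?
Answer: -41201/425095128 ≈ -9.6922e-5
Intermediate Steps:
41201/(((2556 - 13032)*(44688 - 4110))) = 41201/((-10476*40578)) = 41201/(-425095128) = 41201*(-1/425095128) = -41201/425095128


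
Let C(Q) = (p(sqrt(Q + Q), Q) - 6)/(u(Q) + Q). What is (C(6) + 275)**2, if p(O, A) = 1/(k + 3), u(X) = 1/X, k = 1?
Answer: 411318961/5476 ≈ 75113.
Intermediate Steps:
p(O, A) = 1/4 (p(O, A) = 1/(1 + 3) = 1/4)
C(Q) = -23/(4*(Q + 1/Q)) (C(Q) = (1/4 - 6)/(1/Q + Q) = -23/(4*(Q + 1/Q)))
(C(6) + 275)**2 = (-23*6/(4 + 4*6**2) + 275)**2 = (-23*6/(4 + 4*36) + 275)**2 = (-23*6/(4 + 144) + 275)**2 = (-23*6/148 + 275)**2 = (-23*6*1/148 + 275)**2 = (-69/74 + 275)**2 = (20281/74)**2 = 411318961/5476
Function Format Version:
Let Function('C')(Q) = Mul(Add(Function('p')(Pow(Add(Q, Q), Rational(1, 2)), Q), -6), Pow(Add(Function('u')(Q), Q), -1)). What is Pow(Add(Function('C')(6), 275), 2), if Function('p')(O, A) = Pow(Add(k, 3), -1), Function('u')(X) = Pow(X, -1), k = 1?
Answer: Rational(411318961, 5476) ≈ 75113.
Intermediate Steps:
Function('p')(O, A) = Rational(1, 4) (Function('p')(O, A) = Pow(Add(1, 3), -1) = Pow(4, -1) = Rational(1, 4))
Function('C')(Q) = Mul(Rational(-23, 4), Pow(Add(Q, Pow(Q, -1)), -1)) (Function('C')(Q) = Mul(Add(Rational(1, 4), -6), Pow(Add(Pow(Q, -1), Q), -1)) = Mul(Rational(-23, 4), Pow(Add(Q, Pow(Q, -1)), -1)))
Pow(Add(Function('C')(6), 275), 2) = Pow(Add(Mul(-23, 6, Pow(Add(4, Mul(4, Pow(6, 2))), -1)), 275), 2) = Pow(Add(Mul(-23, 6, Pow(Add(4, Mul(4, 36)), -1)), 275), 2) = Pow(Add(Mul(-23, 6, Pow(Add(4, 144), -1)), 275), 2) = Pow(Add(Mul(-23, 6, Pow(148, -1)), 275), 2) = Pow(Add(Mul(-23, 6, Rational(1, 148)), 275), 2) = Pow(Add(Rational(-69, 74), 275), 2) = Pow(Rational(20281, 74), 2) = Rational(411318961, 5476)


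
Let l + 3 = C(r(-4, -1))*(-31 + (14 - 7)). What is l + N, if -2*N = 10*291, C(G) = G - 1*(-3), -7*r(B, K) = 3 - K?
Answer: -10614/7 ≈ -1516.3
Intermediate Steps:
r(B, K) = -3/7 + K/7 (r(B, K) = -(3 - K)/7 = -3/7 + K/7)
C(G) = 3 + G (C(G) = G + 3 = 3 + G)
N = -1455 (N = -5*291 = -1/2*2910 = -1455)
l = -429/7 (l = -3 + (3 + (-3/7 + (1/7)*(-1)))*(-31 + (14 - 7)) = -3 + (3 + (-3/7 - 1/7))*(-31 + 7) = -3 + (3 - 4/7)*(-24) = -3 + (17/7)*(-24) = -3 - 408/7 = -429/7 ≈ -61.286)
l + N = -429/7 - 1455 = -10614/7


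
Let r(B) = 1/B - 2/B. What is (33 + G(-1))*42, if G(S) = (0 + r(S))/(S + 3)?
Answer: 1407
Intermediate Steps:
r(B) = -1/B (r(B) = 1/B - 2/B = -1/B)
G(S) = -1/(S*(3 + S)) (G(S) = (0 - 1/S)/(S + 3) = (-1/S)/(3 + S) = -1/(S*(3 + S)))
(33 + G(-1))*42 = (33 - 1/(-1*(3 - 1)))*42 = (33 - 1*(-1)/2)*42 = (33 - 1*(-1)*½)*42 = (33 + ½)*42 = (67/2)*42 = 1407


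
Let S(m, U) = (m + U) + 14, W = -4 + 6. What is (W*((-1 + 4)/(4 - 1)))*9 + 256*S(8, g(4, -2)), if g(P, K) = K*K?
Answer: 6674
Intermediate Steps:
W = 2
g(P, K) = K²
S(m, U) = 14 + U + m (S(m, U) = (U + m) + 14 = 14 + U + m)
(W*((-1 + 4)/(4 - 1)))*9 + 256*S(8, g(4, -2)) = (2*((-1 + 4)/(4 - 1)))*9 + 256*(14 + (-2)² + 8) = (2*(3/3))*9 + 256*(14 + 4 + 8) = (2*(3*(⅓)))*9 + 256*26 = (2*1)*9 + 6656 = 2*9 + 6656 = 18 + 6656 = 6674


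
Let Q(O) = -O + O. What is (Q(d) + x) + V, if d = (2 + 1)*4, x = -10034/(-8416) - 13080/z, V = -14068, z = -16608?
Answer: -10239837631/727984 ≈ -14066.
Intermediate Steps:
x = 1441281/727984 (x = -10034/(-8416) - 13080/(-16608) = -10034*(-1/8416) - 13080*(-1/16608) = 5017/4208 + 545/692 = 1441281/727984 ≈ 1.9798)
d = 12 (d = 3*4 = 12)
Q(O) = 0
(Q(d) + x) + V = (0 + 1441281/727984) - 14068 = 1441281/727984 - 14068 = -10239837631/727984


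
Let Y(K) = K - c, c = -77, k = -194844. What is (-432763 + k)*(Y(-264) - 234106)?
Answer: 147043926851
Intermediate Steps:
Y(K) = 77 + K (Y(K) = K - 1*(-77) = K + 77 = 77 + K)
(-432763 + k)*(Y(-264) - 234106) = (-432763 - 194844)*((77 - 264) - 234106) = -627607*(-187 - 234106) = -627607*(-234293) = 147043926851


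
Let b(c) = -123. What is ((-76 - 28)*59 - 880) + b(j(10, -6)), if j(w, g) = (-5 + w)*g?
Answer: -7139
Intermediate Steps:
j(w, g) = g*(-5 + w)
((-76 - 28)*59 - 880) + b(j(10, -6)) = ((-76 - 28)*59 - 880) - 123 = (-104*59 - 880) - 123 = (-6136 - 880) - 123 = -7016 - 123 = -7139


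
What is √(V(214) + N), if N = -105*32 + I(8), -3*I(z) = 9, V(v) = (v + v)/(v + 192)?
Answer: 5*I*√5541697/203 ≈ 57.982*I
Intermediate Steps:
V(v) = 2*v/(192 + v) (V(v) = (2*v)/(192 + v) = 2*v/(192 + v))
I(z) = -3 (I(z) = -⅓*9 = -3)
N = -3363 (N = -105*32 - 3 = -3360 - 3 = -3363)
√(V(214) + N) = √(2*214/(192 + 214) - 3363) = √(2*214/406 - 3363) = √(2*214*(1/406) - 3363) = √(214/203 - 3363) = √(-682475/203) = 5*I*√5541697/203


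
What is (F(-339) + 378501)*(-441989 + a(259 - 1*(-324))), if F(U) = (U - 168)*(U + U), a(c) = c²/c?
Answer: -318804159282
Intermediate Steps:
a(c) = c
F(U) = 2*U*(-168 + U) (F(U) = (-168 + U)*(2*U) = 2*U*(-168 + U))
(F(-339) + 378501)*(-441989 + a(259 - 1*(-324))) = (2*(-339)*(-168 - 339) + 378501)*(-441989 + (259 - 1*(-324))) = (2*(-339)*(-507) + 378501)*(-441989 + (259 + 324)) = (343746 + 378501)*(-441989 + 583) = 722247*(-441406) = -318804159282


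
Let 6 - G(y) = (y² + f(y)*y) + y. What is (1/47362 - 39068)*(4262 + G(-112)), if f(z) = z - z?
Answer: 7553082226430/23681 ≈ 3.1895e+8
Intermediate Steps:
f(z) = 0
G(y) = 6 - y - y² (G(y) = 6 - ((y² + 0*y) + y) = 6 - ((y² + 0) + y) = 6 - (y² + y) = 6 - (y + y²) = 6 + (-y - y²) = 6 - y - y²)
(1/47362 - 39068)*(4262 + G(-112)) = (1/47362 - 39068)*(4262 + (6 - 1*(-112) - 1*(-112)²)) = (1/47362 - 39068)*(4262 + (6 + 112 - 1*12544)) = -1850338615*(4262 + (6 + 112 - 12544))/47362 = -1850338615*(4262 - 12426)/47362 = -1850338615/47362*(-8164) = 7553082226430/23681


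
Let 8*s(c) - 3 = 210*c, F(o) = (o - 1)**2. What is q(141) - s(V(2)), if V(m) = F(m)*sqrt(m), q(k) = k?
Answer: 1125/8 - 105*sqrt(2)/4 ≈ 103.50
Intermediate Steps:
F(o) = (-1 + o)**2
V(m) = sqrt(m)*(-1 + m)**2 (V(m) = (-1 + m)**2*sqrt(m) = sqrt(m)*(-1 + m)**2)
s(c) = 3/8 + 105*c/4 (s(c) = 3/8 + (210*c)/8 = 3/8 + 105*c/4)
q(141) - s(V(2)) = 141 - (3/8 + 105*(sqrt(2)*(-1 + 2)**2)/4) = 141 - (3/8 + 105*(sqrt(2)*1**2)/4) = 141 - (3/8 + 105*(sqrt(2)*1)/4) = 141 - (3/8 + 105*sqrt(2)/4) = 141 + (-3/8 - 105*sqrt(2)/4) = 1125/8 - 105*sqrt(2)/4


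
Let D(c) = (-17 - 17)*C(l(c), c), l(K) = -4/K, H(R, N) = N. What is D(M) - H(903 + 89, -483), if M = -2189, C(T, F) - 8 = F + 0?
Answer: 74637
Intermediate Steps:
C(T, F) = 8 + F (C(T, F) = 8 + (F + 0) = 8 + F)
D(c) = -272 - 34*c (D(c) = (-17 - 17)*(8 + c) = -34*(8 + c) = -272 - 34*c)
D(M) - H(903 + 89, -483) = (-272 - 34*(-2189)) - 1*(-483) = (-272 + 74426) + 483 = 74154 + 483 = 74637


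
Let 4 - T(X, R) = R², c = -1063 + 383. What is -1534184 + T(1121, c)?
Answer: -1996580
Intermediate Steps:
c = -680
T(X, R) = 4 - R²
-1534184 + T(1121, c) = -1534184 + (4 - 1*(-680)²) = -1534184 + (4 - 1*462400) = -1534184 + (4 - 462400) = -1534184 - 462396 = -1996580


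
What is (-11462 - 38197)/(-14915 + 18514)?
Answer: -49659/3599 ≈ -13.798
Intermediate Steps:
(-11462 - 38197)/(-14915 + 18514) = -49659/3599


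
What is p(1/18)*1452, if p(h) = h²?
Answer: 121/27 ≈ 4.4815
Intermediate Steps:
p(1/18)*1452 = (1/18)²*1452 = (1/324)*1452 = 121/27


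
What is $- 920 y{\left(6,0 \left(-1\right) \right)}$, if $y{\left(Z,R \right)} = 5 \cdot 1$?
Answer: $-4600$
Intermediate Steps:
$y{\left(Z,R \right)} = 5$
$- 920 y{\left(6,0 \left(-1\right) \right)} = \left(-920\right) 5 = -4600$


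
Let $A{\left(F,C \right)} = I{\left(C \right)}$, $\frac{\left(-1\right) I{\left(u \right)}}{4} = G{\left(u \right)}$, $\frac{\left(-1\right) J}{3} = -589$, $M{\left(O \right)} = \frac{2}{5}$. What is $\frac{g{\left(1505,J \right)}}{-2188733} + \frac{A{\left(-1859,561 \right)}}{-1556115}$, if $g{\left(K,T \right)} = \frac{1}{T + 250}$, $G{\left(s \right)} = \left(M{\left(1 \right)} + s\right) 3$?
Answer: $\frac{49567962254583}{11449568581465025} \approx 0.0043292$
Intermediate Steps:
$M{\left(O \right)} = \frac{2}{5}$ ($M{\left(O \right)} = 2 \cdot \frac{1}{5} = \frac{2}{5}$)
$J = 1767$ ($J = \left(-3\right) \left(-589\right) = 1767$)
$G{\left(s \right)} = \frac{6}{5} + 3 s$ ($G{\left(s \right)} = \left(\frac{2}{5} + s\right) 3 = \frac{6}{5} + 3 s$)
$g{\left(K,T \right)} = \frac{1}{250 + T}$
$I{\left(u \right)} = - \frac{24}{5} - 12 u$ ($I{\left(u \right)} = - 4 \left(\frac{6}{5} + 3 u\right) = - \frac{24}{5} - 12 u$)
$A{\left(F,C \right)} = - \frac{24}{5} - 12 C$
$\frac{g{\left(1505,J \right)}}{-2188733} + \frac{A{\left(-1859,561 \right)}}{-1556115} = \frac{1}{\left(250 + 1767\right) \left(-2188733\right)} + \frac{- \frac{24}{5} - 6732}{-1556115} = \frac{1}{2017} \left(- \frac{1}{2188733}\right) + \left(- \frac{24}{5} - 6732\right) \left(- \frac{1}{1556115}\right) = \frac{1}{2017} \left(- \frac{1}{2188733}\right) - - \frac{11228}{2593525} = - \frac{1}{4414674461} + \frac{11228}{2593525} = \frac{49567962254583}{11449568581465025}$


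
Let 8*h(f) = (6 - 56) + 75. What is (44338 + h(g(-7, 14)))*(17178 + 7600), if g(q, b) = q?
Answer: 4394737581/4 ≈ 1.0987e+9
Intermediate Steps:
h(f) = 25/8 (h(f) = ((6 - 56) + 75)/8 = (-50 + 75)/8 = (1/8)*25 = 25/8)
(44338 + h(g(-7, 14)))*(17178 + 7600) = (44338 + 25/8)*(17178 + 7600) = (354729/8)*24778 = 4394737581/4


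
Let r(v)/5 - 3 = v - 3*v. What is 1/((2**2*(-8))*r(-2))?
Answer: -1/1120 ≈ -0.00089286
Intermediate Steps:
r(v) = 15 - 10*v (r(v) = 15 + 5*(v - 3*v) = 15 + 5*(-2*v) = 15 - 10*v)
1/((2**2*(-8))*r(-2)) = 1/((2**2*(-8))*(15 - 10*(-2))) = 1/((4*(-8))*(15 + 20)) = 1/(-32*35) = 1/(-1120) = -1/1120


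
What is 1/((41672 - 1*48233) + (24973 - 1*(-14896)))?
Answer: 1/33308 ≈ 3.0023e-5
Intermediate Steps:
1/((41672 - 1*48233) + (24973 - 1*(-14896))) = 1/((41672 - 48233) + (24973 + 14896)) = 1/(-6561 + 39869) = 1/33308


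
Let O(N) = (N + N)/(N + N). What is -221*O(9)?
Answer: -221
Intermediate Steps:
O(N) = 1 (O(N) = (2*N)/((2*N)) = (2*N)*(1/(2*N)) = 1)
-221*O(9) = -221*1 = -221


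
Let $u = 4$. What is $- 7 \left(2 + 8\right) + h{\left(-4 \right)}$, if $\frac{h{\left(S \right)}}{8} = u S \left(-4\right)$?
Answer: $442$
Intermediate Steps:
$h{\left(S \right)} = - 128 S$ ($h{\left(S \right)} = 8 \cdot 4 S \left(-4\right) = 8 \left(- 16 S\right) = - 128 S$)
$- 7 \left(2 + 8\right) + h{\left(-4 \right)} = - 7 \left(2 + 8\right) - -512 = \left(-7\right) 10 + 512 = -70 + 512 = 442$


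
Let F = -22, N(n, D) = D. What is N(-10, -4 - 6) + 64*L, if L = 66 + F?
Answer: 2806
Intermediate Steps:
L = 44 (L = 66 - 22 = 44)
N(-10, -4 - 6) + 64*L = (-4 - 6) + 64*44 = -10 + 2816 = 2806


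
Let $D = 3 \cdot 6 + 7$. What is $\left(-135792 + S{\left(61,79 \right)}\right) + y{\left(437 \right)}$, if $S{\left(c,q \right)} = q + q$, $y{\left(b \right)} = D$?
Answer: $-135609$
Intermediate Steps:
$D = 25$ ($D = 18 + 7 = 25$)
$y{\left(b \right)} = 25$
$S{\left(c,q \right)} = 2 q$
$\left(-135792 + S{\left(61,79 \right)}\right) + y{\left(437 \right)} = \left(-135792 + 2 \cdot 79\right) + 25 = \left(-135792 + 158\right) + 25 = -135634 + 25 = -135609$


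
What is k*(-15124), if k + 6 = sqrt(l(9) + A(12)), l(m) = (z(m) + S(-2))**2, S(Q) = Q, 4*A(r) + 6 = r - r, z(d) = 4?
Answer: 90744 - 7562*sqrt(10) ≈ 66831.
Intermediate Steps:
A(r) = -3/2 (A(r) = -3/2 + (r - r)/4 = -3/2 + (1/4)*0 = -3/2 + 0 = -3/2)
l(m) = 4 (l(m) = (4 - 2)**2 = 2**2 = 4)
k = -6 + sqrt(10)/2 (k = -6 + sqrt(4 - 3/2) = -6 + sqrt(5/2) = -6 + sqrt(10)/2 ≈ -4.4189)
k*(-15124) = (-6 + sqrt(10)/2)*(-15124) = 90744 - 7562*sqrt(10)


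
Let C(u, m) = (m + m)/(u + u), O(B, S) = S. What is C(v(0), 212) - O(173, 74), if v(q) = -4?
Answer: -127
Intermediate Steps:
C(u, m) = m/u (C(u, m) = (2*m)/((2*u)) = (2*m)*(1/(2*u)) = m/u)
C(v(0), 212) - O(173, 74) = 212/(-4) - 1*74 = 212*(-¼) - 74 = -53 - 74 = -127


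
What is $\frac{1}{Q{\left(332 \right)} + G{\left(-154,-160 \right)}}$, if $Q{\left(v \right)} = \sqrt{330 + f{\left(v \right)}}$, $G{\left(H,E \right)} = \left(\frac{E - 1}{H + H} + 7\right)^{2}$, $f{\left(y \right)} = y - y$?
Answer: $\frac{212110096}{10766741041} - \frac{3748096 \sqrt{330}}{10766741041} \approx 0.013377$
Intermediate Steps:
$f{\left(y \right)} = 0$
$G{\left(H,E \right)} = \left(7 + \frac{-1 + E}{2 H}\right)^{2}$ ($G{\left(H,E \right)} = \left(\frac{-1 + E}{2 H} + 7\right)^{2} = \left(7 + \frac{-1 + E}{2 H}\right)^{2}$)
$Q{\left(v \right)} = \sqrt{330}$ ($Q{\left(v \right)} = \sqrt{330 + 0} = \sqrt{330}$)
$\frac{1}{Q{\left(332 \right)} + G{\left(-154,-160 \right)}} = \frac{1}{\sqrt{330} + \frac{\left(-1 - 160 + 14 \left(-154\right)\right)^{2}}{4 \cdot 23716}} = \frac{1}{\sqrt{330} + \frac{1}{4} \cdot \frac{1}{23716} \left(-1 - 160 - 2156\right)^{2}} = \frac{1}{\sqrt{330} + \frac{1}{4} \cdot \frac{1}{23716} \left(-2317\right)^{2}} = \frac{1}{\sqrt{330} + \frac{1}{4} \cdot \frac{1}{23716} \cdot 5368489} = \frac{1}{\sqrt{330} + \frac{109561}{1936}} = \frac{1}{\frac{109561}{1936} + \sqrt{330}}$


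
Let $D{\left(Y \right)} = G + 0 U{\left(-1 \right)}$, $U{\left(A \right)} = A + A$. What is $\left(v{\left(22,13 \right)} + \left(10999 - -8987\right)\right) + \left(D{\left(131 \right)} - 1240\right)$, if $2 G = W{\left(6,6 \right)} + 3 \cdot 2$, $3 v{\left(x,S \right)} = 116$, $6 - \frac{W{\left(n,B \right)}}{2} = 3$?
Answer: $\frac{56372}{3} \approx 18791.0$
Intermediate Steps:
$W{\left(n,B \right)} = 6$ ($W{\left(n,B \right)} = 12 - 6 = 6$)
$v{\left(x,S \right)} = \frac{116}{3}$ ($v{\left(x,S \right)} = \frac{1}{3} \cdot 116 = \frac{116}{3}$)
$G = 6$ ($G = \frac{6 + 3 \cdot 2}{2} = \frac{6 + 6}{2} = \frac{1}{2} \cdot 12 = 6$)
$U{\left(A \right)} = 2 A$
$D{\left(Y \right)} = 6$ ($D{\left(Y \right)} = 6 + 0 \cdot 2 \left(-1\right) = 6 + 0 \left(-2\right) = 6 + 0 = 6$)
$\left(v{\left(22,13 \right)} + \left(10999 - -8987\right)\right) + \left(D{\left(131 \right)} - 1240\right) = \left(\frac{116}{3} + \left(10999 - -8987\right)\right) + \left(6 - 1240\right) = \left(\frac{116}{3} + \left(10999 + 8987\right)\right) + \left(6 - 1240\right) = \left(\frac{116}{3} + 19986\right) - 1234 = \frac{60074}{3} - 1234 = \frac{56372}{3}$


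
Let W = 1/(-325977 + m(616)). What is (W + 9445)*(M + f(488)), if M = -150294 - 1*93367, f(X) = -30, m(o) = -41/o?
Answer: -462177939057866479/200801873 ≈ -2.3017e+9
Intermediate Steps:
M = -243661 (M = -150294 - 93367 = -243661)
W = -616/200801873 (W = 1/(-325977 - 41/616) = 1/(-200801873/616) = -616/200801873 ≈ -3.0677e-6)
(W + 9445)*(M + f(488)) = (-616/200801873 + 9445)*(-243661 - 30) = (1896573689869/200801873)*(-243691) = -462177939057866479/200801873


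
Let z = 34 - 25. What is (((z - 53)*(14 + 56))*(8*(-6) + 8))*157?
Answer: 19342400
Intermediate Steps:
z = 9
(((z - 53)*(14 + 56))*(8*(-6) + 8))*157 = (((9 - 53)*(14 + 56))*(8*(-6) + 8))*157 = ((-44*70)*(-48 + 8))*157 = -3080*(-40)*157 = 123200*157 = 19342400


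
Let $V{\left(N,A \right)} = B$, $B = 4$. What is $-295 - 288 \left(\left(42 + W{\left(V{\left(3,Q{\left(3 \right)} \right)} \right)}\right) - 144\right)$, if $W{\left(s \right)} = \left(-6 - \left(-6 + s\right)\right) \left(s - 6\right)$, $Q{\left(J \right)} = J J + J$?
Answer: $26777$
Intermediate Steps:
$Q{\left(J \right)} = J + J^{2}$ ($Q{\left(J \right)} = J^{2} + J = J + J^{2}$)
$V{\left(N,A \right)} = 4$
$W{\left(s \right)} = - s \left(-6 + s\right)$
$-295 - 288 \left(\left(42 + W{\left(V{\left(3,Q{\left(3 \right)} \right)} \right)}\right) - 144\right) = -295 - 288 \left(\left(42 + 4 \left(6 - 4\right)\right) - 144\right) = -295 - 288 \left(\left(42 + 4 \cdot 2\right) - 144\right) = -295 - 288 \left(\left(42 + 8\right) - 144\right) = -295 - 288 \left(50 - 144\right) = -295 - -27072 = -295 + 27072 = 26777$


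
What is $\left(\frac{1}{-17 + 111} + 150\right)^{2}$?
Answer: $\frac{198838201}{8836} \approx 22503.0$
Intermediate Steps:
$\left(\frac{1}{-17 + 111} + 150\right)^{2} = \left(\frac{1}{94} + 150\right)^{2} = \left(\frac{14101}{94}\right)^{2} = \frac{198838201}{8836}$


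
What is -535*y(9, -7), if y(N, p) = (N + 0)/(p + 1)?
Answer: 1605/2 ≈ 802.50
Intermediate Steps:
y(N, p) = N/(1 + p)
-535*y(9, -7) = -4815/(1 - 7) = -4815/(-6) = -4815*(-1)/6 = -535*(-3/2) = 1605/2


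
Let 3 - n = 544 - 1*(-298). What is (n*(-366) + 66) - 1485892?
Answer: -1178752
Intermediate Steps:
n = -839 (n = 3 - (544 - 1*(-298)) = 3 - (544 + 298) = 3 - 1*842 = 3 - 842 = -839)
(n*(-366) + 66) - 1485892 = (-839*(-366) + 66) - 1485892 = (307074 + 66) - 1485892 = 307140 - 1485892 = -1178752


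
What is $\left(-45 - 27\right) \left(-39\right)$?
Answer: $2808$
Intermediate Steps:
$\left(-45 - 27\right) \left(-39\right) = \left(-72\right) \left(-39\right) = 2808$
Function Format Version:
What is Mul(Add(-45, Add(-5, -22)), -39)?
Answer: 2808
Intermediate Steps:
Mul(Add(-45, Add(-5, -22)), -39) = Mul(Add(-45, -27), -39) = Mul(-72, -39) = 2808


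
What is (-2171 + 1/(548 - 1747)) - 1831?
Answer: -4798399/1199 ≈ -4002.0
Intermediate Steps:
(-2171 + 1/(548 - 1747)) - 1831 = (-2171 + 1/(-1199)) - 1831 = (-2171 - 1/1199) - 1831 = -2603030/1199 - 1831 = -4798399/1199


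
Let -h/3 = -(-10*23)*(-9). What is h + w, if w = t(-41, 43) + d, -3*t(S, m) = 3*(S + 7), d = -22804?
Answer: -16560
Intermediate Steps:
t(S, m) = -7 - S (t(S, m) = -(S + 7) = -(7 + S) = -(21 + 3*S)/3 = -7 - S)
w = -22770 (w = (-7 - 1*(-41)) - 22804 = (-7 + 41) - 22804 = 34 - 22804 = -22770)
h = 6210 (h = -(-3)*-10*23*(-9) = -(-3)*(-230*(-9)) = -(-3)*2070 = -3*(-2070) = 6210)
h + w = 6210 - 22770 = -16560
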